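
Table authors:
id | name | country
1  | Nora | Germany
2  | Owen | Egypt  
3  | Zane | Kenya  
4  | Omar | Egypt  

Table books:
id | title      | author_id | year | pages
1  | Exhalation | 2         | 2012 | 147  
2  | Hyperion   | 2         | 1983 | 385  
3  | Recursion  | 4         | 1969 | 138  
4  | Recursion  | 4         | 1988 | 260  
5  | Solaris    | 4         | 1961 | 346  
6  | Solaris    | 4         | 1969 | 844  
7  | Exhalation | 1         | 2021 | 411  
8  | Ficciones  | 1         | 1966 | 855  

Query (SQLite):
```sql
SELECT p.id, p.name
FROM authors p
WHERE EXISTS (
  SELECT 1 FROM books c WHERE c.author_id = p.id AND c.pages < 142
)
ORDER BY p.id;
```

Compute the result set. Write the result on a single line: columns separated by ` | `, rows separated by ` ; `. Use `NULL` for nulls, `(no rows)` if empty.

For each authors row, check whether any books with matching author_id has pages < 142.
Keep rows where that is true.

4 | Omar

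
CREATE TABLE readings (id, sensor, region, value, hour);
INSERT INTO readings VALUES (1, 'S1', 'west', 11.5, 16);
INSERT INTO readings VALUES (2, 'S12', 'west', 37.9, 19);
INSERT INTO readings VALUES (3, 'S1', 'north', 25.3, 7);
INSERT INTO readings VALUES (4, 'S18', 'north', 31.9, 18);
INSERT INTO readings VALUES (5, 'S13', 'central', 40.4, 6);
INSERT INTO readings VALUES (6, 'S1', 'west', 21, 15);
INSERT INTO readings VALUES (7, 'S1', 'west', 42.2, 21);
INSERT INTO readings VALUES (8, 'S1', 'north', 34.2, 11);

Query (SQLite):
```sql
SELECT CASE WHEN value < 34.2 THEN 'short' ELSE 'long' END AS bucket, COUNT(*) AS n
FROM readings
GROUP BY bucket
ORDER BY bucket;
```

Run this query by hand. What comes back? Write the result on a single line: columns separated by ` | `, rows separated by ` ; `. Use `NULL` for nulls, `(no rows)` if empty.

long | 4 ; short | 4

Bucket rows by value < 34.2 → 'short' else 'long'; count each bucket.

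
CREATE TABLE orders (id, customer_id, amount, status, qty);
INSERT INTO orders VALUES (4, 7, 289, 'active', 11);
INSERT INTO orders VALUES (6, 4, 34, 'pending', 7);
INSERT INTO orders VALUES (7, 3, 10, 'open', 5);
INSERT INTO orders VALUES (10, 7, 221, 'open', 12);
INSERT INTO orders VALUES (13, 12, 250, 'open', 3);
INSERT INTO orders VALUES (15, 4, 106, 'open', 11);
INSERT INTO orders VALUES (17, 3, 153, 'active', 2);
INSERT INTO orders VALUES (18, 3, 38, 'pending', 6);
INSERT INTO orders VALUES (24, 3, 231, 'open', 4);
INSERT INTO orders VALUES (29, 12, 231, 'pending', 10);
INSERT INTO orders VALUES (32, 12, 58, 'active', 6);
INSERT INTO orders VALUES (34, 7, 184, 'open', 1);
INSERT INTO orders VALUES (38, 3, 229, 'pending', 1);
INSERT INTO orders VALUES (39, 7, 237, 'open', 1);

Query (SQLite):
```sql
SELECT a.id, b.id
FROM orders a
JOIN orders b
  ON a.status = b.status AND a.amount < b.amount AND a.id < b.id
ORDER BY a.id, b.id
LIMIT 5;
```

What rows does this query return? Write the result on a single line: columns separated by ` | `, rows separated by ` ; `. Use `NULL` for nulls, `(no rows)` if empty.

6 | 18 ; 6 | 29 ; 6 | 38 ; 7 | 10 ; 7 | 13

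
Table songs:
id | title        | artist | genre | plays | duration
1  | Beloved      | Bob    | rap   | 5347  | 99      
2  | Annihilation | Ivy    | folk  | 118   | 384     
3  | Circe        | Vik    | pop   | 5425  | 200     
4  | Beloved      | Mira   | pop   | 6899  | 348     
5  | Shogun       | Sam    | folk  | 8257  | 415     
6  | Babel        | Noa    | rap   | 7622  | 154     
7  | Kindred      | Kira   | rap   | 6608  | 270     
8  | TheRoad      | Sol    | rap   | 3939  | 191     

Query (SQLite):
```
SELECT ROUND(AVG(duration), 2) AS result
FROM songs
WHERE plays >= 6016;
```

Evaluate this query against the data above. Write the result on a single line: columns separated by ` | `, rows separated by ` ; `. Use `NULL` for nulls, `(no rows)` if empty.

296.75

Rows where plays >= 6016 → duration values: [348, 415, 154, 270].
AVG = 1187 / 4 (rounded to 2 dp).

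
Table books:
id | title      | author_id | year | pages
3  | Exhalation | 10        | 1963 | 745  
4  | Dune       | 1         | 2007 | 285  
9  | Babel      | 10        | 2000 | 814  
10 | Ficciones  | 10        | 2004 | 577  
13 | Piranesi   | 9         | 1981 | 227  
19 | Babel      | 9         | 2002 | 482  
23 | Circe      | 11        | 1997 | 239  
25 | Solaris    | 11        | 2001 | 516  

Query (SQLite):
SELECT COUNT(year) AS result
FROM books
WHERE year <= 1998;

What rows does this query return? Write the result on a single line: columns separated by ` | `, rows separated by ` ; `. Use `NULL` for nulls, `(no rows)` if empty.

Rows where year <= 1998 → year values: [1963, 1981, 1997].
COUNT(year) counts non-NULL values → 3.

3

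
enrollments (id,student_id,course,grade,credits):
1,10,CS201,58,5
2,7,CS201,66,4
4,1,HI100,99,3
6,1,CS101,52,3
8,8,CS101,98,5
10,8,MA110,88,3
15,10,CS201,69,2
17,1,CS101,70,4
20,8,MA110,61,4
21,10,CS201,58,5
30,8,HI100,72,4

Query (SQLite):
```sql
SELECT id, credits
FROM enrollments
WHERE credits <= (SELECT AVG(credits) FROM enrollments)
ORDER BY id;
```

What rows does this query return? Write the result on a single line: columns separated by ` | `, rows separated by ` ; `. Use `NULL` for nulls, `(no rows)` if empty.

4 | 3 ; 6 | 3 ; 10 | 3 ; 15 | 2

Scalar subquery: AVG(credits) over all enrollments rows = 3.818182 (≈; comparison uses full precision).
Keep rows where credits <= that value.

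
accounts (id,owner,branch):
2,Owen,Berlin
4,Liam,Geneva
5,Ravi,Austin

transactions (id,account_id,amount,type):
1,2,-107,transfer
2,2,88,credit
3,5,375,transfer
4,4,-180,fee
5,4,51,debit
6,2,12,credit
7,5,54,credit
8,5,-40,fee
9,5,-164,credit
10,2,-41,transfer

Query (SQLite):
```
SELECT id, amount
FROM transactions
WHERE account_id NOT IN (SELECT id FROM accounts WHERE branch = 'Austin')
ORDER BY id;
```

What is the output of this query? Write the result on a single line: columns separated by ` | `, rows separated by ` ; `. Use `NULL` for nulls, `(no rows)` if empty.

1 | -107 ; 2 | 88 ; 4 | -180 ; 5 | 51 ; 6 | 12 ; 10 | -41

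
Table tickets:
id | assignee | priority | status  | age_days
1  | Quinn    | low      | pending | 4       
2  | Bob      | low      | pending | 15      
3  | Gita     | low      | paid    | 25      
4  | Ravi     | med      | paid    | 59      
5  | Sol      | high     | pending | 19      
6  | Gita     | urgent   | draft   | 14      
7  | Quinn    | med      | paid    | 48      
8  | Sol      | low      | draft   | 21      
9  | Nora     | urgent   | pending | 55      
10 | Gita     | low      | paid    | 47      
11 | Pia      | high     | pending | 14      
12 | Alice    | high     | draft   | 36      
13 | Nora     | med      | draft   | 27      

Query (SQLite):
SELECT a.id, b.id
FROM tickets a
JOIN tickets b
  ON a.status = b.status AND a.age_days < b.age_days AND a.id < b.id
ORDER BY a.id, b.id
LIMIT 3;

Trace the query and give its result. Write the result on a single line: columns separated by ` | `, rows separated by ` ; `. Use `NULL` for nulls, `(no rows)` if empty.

1 | 2 ; 1 | 5 ; 1 | 9

Pairs (a,b) with same status, a.age_days < b.age_days, a.id < b.id.
status groups: draft:{6,8,12,13} paid:{3,4,7,10} pending:{1,2,5,9,11}
Ordered by (a.id, b.id); first 3.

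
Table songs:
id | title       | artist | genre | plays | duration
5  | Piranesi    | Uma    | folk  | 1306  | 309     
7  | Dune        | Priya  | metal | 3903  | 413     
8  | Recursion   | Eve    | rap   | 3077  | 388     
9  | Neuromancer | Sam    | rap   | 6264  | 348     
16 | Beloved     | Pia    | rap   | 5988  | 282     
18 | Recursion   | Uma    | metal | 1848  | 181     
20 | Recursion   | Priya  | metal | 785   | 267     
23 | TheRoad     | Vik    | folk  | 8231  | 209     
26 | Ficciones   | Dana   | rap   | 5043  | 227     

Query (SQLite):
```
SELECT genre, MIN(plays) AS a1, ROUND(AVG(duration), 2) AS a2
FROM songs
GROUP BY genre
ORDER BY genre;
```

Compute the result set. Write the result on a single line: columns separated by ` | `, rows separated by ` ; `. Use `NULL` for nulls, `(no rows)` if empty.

Group songs by genre.
Per group compute: MIN(plays), ROUND(AVG(duration), 2).
  folk: ids {5, 23} → MIN(plays)=1306, ROUND(AVG(duration), 2)=259
  metal: ids {7, 18, 20} → MIN(plays)=785, ROUND(AVG(duration), 2)=287
  rap: ids {8, 9, 16, 26} → MIN(plays)=3077, ROUND(AVG(duration), 2)=311.25

folk | 1306 | 259 ; metal | 785 | 287 ; rap | 3077 | 311.25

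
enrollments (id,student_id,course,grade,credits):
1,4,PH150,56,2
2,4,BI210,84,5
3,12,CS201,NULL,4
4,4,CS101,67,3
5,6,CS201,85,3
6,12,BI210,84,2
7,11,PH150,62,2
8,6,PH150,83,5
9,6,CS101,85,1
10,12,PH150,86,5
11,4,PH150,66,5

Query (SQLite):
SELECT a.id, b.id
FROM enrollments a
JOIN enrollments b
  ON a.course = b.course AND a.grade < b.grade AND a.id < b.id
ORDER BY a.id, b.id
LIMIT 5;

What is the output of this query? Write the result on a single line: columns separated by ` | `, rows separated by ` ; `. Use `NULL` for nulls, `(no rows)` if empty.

Pairs (a,b) with same course, a.grade < b.grade, a.id < b.id.
course groups: BI210:{2,6} CS101:{4,9} CS201:{3,5} PH150:{1,7,8,10,11}
Ordered by (a.id, b.id); first 5.

1 | 7 ; 1 | 8 ; 1 | 10 ; 1 | 11 ; 4 | 9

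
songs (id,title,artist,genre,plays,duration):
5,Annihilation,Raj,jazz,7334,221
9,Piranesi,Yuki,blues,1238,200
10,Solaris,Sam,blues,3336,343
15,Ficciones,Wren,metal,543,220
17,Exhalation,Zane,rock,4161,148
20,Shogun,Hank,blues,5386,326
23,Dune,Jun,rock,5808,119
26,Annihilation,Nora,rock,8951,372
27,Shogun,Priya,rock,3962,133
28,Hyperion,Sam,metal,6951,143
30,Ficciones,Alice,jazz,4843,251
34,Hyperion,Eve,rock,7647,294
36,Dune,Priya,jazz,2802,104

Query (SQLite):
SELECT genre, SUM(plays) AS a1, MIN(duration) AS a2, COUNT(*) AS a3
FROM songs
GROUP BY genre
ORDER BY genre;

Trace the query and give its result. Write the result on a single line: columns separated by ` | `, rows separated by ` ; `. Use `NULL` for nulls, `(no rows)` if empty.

blues | 9960 | 200 | 3 ; jazz | 14979 | 104 | 3 ; metal | 7494 | 143 | 2 ; rock | 30529 | 119 | 5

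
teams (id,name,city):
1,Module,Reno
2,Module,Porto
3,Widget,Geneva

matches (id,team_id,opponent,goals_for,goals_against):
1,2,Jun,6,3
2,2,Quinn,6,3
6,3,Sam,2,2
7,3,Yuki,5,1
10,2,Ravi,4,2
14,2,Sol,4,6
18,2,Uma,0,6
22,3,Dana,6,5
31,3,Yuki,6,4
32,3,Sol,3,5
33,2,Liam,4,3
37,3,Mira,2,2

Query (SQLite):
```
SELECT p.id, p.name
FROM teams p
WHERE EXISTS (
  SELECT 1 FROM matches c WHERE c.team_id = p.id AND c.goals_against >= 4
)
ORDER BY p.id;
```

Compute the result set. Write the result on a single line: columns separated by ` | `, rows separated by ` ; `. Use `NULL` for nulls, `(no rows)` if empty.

For each teams row, check whether any matches with matching team_id has goals_against >= 4.
Keep rows where that is true.

2 | Module ; 3 | Widget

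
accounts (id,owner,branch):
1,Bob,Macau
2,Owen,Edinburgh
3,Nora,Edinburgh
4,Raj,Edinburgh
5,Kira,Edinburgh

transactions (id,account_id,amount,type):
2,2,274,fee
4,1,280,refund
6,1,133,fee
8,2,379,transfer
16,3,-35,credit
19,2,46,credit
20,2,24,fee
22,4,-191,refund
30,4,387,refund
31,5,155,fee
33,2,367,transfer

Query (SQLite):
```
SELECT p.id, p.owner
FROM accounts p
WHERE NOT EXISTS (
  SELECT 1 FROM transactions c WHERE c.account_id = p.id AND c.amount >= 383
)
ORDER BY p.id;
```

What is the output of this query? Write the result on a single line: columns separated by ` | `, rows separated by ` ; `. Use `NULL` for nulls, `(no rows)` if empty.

1 | Bob ; 2 | Owen ; 3 | Nora ; 5 | Kira

For each accounts row, check whether any transactions with matching account_id has amount >= 383.
Keep rows where that is false.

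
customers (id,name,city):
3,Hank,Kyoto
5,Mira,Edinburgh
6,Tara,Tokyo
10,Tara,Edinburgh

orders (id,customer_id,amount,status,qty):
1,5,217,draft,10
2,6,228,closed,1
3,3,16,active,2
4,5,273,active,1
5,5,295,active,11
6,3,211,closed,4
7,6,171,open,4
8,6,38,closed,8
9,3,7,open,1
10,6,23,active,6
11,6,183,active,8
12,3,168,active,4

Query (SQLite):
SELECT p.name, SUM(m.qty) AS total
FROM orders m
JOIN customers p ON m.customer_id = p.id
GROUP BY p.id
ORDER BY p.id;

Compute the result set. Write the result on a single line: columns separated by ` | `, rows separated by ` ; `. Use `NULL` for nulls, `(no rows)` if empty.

Hank | 11 ; Mira | 22 ; Tara | 27

Join each orders row to its customers via customer_id.
Group joined rows by customers.id; compute SUM(m.qty) per group.
  3: ids {3, 6, 9, 12} → SUM(m.qty)=11
  5: ids {1, 4, 5} → SUM(m.qty)=22
  6: ids {2, 7, 8, 10, 11} → SUM(m.qty)=27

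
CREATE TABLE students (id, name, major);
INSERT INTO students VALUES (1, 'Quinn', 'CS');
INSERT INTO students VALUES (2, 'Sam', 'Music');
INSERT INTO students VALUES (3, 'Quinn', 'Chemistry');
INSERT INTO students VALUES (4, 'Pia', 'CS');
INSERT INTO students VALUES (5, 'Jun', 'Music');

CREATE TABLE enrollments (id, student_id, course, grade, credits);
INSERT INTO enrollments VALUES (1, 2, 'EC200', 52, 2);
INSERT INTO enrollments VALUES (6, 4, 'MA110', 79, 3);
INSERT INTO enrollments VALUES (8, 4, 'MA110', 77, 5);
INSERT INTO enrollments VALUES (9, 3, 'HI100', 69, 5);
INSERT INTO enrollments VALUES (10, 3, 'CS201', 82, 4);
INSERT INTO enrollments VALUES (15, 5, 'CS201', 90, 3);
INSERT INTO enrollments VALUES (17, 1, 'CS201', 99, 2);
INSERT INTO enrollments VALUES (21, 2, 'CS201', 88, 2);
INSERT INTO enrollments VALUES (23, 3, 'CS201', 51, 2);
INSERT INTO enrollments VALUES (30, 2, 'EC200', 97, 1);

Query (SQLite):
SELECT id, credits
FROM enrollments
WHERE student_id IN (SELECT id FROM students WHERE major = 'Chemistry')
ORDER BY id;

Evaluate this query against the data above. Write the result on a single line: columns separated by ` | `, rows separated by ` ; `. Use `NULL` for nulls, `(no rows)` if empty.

Inner query: students.id where major = 'Chemistry'.
Outer: keep enrollments rows whose student_id is in that set.
Inner query → {3}

9 | 5 ; 10 | 4 ; 23 | 2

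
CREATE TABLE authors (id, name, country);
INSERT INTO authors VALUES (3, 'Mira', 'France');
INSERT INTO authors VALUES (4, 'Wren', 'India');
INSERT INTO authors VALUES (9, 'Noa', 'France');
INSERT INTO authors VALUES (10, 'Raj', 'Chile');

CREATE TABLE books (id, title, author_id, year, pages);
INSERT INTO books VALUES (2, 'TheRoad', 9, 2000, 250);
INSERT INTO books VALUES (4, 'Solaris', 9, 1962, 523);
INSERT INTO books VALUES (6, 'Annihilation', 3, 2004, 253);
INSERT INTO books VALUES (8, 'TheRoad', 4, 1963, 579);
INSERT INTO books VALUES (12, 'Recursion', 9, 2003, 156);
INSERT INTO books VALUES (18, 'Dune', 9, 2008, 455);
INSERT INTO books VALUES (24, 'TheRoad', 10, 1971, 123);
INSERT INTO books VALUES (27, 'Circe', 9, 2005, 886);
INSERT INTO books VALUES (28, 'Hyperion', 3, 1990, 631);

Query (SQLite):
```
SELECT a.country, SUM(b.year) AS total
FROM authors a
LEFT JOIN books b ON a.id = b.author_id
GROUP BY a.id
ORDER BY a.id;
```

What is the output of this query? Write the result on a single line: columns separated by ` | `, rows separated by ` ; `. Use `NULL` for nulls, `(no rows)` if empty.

LEFT JOIN keeps every authors row; unmatched ones get NULL for books columns.
Group by authors.id and compute SUM(b.year). SUM over an all-NULL group is NULL.
  3: ids {6, 28} → SUM(b.year)=3994
  4: ids {8} → SUM(b.year)=1963
  9: ids {2, 4, 12, 18, 27} → SUM(b.year)=9978
  10: ids {24} → SUM(b.year)=1971

France | 3994 ; India | 1963 ; France | 9978 ; Chile | 1971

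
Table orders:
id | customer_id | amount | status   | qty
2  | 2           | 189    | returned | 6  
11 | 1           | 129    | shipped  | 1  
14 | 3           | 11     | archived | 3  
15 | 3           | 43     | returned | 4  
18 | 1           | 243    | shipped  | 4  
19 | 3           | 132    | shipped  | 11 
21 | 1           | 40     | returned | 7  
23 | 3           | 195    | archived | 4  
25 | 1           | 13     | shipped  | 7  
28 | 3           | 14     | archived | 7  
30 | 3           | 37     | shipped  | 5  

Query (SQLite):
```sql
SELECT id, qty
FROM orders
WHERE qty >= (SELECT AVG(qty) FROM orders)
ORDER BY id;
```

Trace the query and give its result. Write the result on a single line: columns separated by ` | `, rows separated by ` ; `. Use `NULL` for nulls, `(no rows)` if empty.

2 | 6 ; 19 | 11 ; 21 | 7 ; 25 | 7 ; 28 | 7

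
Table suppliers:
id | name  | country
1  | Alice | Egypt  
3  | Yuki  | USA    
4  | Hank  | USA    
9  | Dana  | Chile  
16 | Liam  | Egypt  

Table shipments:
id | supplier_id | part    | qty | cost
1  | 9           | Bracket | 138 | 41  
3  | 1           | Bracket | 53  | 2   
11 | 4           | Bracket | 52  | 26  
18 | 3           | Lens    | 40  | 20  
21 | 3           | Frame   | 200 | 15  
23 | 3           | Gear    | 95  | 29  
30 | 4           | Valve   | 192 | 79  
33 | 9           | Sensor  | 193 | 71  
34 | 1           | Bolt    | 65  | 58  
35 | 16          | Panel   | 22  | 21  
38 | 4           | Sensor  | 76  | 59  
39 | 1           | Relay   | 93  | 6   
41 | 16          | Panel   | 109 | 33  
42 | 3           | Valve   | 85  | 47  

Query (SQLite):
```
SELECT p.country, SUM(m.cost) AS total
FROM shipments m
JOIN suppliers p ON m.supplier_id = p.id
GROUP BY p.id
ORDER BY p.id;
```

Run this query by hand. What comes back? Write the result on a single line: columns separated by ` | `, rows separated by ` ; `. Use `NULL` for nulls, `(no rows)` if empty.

Join each shipments row to its suppliers via supplier_id.
Group joined rows by suppliers.id; compute SUM(m.cost) per group.
  1: ids {3, 34, 39} → SUM(m.cost)=66
  3: ids {18, 21, 23, 42} → SUM(m.cost)=111
  4: ids {11, 30, 38} → SUM(m.cost)=164
  9: ids {1, 33} → SUM(m.cost)=112
  16: ids {35, 41} → SUM(m.cost)=54

Egypt | 66 ; USA | 111 ; USA | 164 ; Chile | 112 ; Egypt | 54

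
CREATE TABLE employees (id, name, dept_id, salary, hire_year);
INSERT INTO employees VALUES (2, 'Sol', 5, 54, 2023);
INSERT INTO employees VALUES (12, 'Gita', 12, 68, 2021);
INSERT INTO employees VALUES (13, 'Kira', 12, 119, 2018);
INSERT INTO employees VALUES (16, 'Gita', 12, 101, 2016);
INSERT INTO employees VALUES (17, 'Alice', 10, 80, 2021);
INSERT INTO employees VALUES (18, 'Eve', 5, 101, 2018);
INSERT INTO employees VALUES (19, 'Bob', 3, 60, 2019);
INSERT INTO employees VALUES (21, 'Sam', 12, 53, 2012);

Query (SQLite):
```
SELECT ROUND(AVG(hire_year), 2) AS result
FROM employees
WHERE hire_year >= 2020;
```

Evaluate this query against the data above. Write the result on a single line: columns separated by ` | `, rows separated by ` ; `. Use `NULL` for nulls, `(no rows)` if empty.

2021.67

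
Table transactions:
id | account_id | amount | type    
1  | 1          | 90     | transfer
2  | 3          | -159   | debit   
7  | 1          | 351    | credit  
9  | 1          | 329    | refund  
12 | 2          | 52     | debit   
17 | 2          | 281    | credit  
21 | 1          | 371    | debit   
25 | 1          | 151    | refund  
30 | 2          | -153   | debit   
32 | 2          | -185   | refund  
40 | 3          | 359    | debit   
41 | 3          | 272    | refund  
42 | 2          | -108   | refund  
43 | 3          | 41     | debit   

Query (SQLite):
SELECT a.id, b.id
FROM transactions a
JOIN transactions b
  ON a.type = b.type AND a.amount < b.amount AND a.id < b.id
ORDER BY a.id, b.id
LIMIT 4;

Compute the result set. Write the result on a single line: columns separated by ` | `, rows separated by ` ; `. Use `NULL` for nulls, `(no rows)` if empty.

2 | 12 ; 2 | 21 ; 2 | 30 ; 2 | 40

Pairs (a,b) with same type, a.amount < b.amount, a.id < b.id.
type groups: credit:{7,17} debit:{2,12,21,30,40,43} refund:{9,25,32,41,42} transfer:{1}
Ordered by (a.id, b.id); first 4.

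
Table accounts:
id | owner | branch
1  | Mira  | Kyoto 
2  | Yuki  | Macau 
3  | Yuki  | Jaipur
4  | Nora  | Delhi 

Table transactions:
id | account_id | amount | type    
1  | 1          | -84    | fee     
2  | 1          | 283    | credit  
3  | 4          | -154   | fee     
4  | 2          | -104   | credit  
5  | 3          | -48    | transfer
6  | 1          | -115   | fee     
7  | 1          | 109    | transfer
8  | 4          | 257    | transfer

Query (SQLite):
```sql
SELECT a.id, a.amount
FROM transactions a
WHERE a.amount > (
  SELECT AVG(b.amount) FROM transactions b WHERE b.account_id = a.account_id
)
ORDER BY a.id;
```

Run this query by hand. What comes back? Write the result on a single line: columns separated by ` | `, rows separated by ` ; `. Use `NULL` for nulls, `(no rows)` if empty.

2 | 283 ; 7 | 109 ; 8 | 257

For each transactions row a, compute AVG(amount) over rows sharing a.account_id.
Keep row a if a.amount > that per-group AVG.
  account_id=1: AVG(amount) = 48.25
  account_id=2: AVG(amount) = -104.0
  account_id=3: AVG(amount) = -48.0
  account_id=4: AVG(amount) = 51.5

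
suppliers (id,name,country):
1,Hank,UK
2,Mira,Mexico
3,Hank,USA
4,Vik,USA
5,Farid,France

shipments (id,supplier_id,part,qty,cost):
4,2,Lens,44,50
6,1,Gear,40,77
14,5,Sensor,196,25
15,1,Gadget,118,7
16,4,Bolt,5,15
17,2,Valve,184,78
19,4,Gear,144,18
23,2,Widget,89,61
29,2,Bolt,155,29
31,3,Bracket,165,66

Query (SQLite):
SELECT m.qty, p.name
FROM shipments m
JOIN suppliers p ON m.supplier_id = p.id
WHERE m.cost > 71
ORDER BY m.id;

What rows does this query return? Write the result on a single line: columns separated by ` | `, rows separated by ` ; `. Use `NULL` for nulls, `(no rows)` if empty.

Each shipments row matches the suppliers row where supplier_id = suppliers.id.
Then keep rows with m.cost > 71.

40 | Hank ; 184 | Mira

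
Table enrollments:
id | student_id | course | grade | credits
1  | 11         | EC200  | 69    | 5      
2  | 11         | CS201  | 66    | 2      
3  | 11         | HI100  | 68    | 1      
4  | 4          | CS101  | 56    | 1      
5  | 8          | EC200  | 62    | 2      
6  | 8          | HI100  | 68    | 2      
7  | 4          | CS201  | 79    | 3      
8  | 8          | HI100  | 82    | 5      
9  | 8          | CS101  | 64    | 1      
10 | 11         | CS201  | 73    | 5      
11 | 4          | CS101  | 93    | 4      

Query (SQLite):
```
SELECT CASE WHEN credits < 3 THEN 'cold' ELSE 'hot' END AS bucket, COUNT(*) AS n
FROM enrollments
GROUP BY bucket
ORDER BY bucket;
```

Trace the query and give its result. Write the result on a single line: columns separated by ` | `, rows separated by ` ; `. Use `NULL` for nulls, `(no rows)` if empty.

Bucket rows by credits < 3 → 'cold' else 'hot'; count each bucket.

cold | 6 ; hot | 5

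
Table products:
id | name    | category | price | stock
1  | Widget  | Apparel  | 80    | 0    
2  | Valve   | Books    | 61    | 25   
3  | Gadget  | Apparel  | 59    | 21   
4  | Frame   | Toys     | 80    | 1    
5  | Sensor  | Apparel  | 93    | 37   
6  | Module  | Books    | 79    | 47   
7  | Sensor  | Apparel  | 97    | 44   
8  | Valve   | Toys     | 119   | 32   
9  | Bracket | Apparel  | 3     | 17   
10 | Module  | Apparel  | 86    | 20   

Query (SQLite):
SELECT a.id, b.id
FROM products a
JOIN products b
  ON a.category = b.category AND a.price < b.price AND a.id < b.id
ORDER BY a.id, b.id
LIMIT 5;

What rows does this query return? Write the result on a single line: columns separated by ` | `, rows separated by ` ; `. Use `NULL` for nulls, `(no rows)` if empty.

1 | 5 ; 1 | 7 ; 1 | 10 ; 2 | 6 ; 3 | 5

Pairs (a,b) with same category, a.price < b.price, a.id < b.id.
category groups: Apparel:{1,3,5,7,9,10} Books:{2,6} Toys:{4,8}
Ordered by (a.id, b.id); first 5.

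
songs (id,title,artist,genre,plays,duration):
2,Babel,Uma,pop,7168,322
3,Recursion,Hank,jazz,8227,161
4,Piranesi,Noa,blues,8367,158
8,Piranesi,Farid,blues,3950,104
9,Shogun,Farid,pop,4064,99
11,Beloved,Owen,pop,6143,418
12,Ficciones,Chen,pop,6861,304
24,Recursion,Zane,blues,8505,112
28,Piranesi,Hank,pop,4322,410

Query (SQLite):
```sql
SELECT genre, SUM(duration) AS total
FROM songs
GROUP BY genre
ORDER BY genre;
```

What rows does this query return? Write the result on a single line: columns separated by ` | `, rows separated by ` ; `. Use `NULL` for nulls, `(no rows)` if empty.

Partition songs by genre; compute SUM(duration) within each group.
  blues: ids {4, 8, 24} → SUM(duration)=374
  jazz: ids {3} → SUM(duration)=161
  pop: ids {2, 9, 11, 12, 28} → SUM(duration)=1553

blues | 374 ; jazz | 161 ; pop | 1553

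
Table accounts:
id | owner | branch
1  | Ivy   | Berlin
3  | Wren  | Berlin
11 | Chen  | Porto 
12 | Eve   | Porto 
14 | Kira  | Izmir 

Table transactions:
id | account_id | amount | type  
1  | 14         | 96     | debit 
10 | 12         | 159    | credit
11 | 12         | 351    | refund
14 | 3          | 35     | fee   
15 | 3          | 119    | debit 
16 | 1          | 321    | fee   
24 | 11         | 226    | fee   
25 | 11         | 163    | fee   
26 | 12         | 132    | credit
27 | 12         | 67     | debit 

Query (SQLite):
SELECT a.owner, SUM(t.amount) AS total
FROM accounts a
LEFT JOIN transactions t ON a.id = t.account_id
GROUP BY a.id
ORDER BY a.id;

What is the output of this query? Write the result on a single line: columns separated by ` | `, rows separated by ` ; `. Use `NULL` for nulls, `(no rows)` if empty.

Ivy | 321 ; Wren | 154 ; Chen | 389 ; Eve | 709 ; Kira | 96

LEFT JOIN keeps every accounts row; unmatched ones get NULL for transactions columns.
Group by accounts.id and compute SUM(t.amount). SUM over an all-NULL group is NULL.
  1: ids {16} → SUM(t.amount)=321
  3: ids {14, 15} → SUM(t.amount)=154
  11: ids {24, 25} → SUM(t.amount)=389
  12: ids {10, 11, 26, 27} → SUM(t.amount)=709
  14: ids {1} → SUM(t.amount)=96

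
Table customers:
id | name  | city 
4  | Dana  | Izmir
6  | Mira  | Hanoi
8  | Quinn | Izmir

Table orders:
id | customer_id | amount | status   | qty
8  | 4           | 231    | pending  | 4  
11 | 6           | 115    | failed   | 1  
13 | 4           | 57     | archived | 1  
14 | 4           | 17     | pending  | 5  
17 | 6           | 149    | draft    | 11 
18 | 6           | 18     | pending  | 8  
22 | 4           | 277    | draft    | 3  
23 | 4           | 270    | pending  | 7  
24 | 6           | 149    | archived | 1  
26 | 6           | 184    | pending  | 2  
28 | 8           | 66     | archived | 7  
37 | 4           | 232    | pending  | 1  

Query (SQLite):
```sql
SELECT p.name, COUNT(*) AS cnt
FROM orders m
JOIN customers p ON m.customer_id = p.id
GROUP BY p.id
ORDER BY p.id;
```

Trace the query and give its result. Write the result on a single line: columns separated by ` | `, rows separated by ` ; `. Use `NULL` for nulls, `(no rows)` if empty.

Dana | 6 ; Mira | 5 ; Quinn | 1

Join each orders row to its customers via customer_id.
Group joined rows by customers.id; compute COUNT(*) per group.
  4: ids {8, 13, 14, 22, 23, 37} → COUNT(*)=6
  6: ids {11, 17, 18, 24, 26} → COUNT(*)=5
  8: ids {28} → COUNT(*)=1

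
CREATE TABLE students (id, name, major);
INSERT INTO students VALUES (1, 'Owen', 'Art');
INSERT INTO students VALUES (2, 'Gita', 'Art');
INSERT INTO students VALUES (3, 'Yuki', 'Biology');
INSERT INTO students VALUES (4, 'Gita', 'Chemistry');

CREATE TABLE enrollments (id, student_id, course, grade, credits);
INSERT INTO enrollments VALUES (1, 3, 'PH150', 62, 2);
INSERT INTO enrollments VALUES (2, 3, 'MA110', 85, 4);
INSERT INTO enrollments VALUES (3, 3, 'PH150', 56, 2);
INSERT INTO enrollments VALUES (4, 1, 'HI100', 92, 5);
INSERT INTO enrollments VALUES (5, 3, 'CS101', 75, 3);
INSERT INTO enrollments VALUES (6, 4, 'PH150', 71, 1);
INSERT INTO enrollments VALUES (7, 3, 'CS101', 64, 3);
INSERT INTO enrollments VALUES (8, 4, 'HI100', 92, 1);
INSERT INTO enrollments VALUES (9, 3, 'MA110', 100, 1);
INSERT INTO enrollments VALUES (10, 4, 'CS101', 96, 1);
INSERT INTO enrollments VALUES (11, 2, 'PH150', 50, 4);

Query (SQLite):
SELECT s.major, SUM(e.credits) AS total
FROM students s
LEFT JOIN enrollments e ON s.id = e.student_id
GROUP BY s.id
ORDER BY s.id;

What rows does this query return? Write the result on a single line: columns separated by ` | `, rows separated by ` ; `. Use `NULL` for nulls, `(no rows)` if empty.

LEFT JOIN keeps every students row; unmatched ones get NULL for enrollments columns.
Group by students.id and compute SUM(e.credits). SUM over an all-NULL group is NULL.
  1: ids {4} → SUM(e.credits)=5
  2: ids {11} → SUM(e.credits)=4
  3: ids {1, 2, 3, 5, 7, 9} → SUM(e.credits)=15
  4: ids {6, 8, 10} → SUM(e.credits)=3

Art | 5 ; Art | 4 ; Biology | 15 ; Chemistry | 3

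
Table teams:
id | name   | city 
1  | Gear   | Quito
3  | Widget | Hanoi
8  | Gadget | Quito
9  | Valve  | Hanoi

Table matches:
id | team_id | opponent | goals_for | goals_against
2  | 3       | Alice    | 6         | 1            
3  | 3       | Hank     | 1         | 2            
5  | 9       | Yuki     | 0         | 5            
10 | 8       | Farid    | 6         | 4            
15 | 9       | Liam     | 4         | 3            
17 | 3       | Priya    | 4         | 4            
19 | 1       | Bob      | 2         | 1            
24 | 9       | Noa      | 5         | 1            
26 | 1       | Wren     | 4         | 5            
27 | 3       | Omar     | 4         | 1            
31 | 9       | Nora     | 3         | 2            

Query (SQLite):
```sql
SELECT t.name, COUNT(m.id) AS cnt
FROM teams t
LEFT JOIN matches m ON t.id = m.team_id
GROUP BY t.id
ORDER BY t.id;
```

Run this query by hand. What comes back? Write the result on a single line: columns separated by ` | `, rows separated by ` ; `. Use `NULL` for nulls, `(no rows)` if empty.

Gear | 2 ; Widget | 4 ; Gadget | 1 ; Valve | 4

LEFT JOIN keeps every teams row; unmatched ones get NULL for matches columns.
Group by teams.id and compute COUNT(m.id). COUNT(col) of an all-NULL group is 0.
  1: ids {19, 26} → COUNT(m.id)=2
  3: ids {2, 3, 17, 27} → COUNT(m.id)=4
  8: ids {10} → COUNT(m.id)=1
  9: ids {5, 15, 24, 31} → COUNT(m.id)=4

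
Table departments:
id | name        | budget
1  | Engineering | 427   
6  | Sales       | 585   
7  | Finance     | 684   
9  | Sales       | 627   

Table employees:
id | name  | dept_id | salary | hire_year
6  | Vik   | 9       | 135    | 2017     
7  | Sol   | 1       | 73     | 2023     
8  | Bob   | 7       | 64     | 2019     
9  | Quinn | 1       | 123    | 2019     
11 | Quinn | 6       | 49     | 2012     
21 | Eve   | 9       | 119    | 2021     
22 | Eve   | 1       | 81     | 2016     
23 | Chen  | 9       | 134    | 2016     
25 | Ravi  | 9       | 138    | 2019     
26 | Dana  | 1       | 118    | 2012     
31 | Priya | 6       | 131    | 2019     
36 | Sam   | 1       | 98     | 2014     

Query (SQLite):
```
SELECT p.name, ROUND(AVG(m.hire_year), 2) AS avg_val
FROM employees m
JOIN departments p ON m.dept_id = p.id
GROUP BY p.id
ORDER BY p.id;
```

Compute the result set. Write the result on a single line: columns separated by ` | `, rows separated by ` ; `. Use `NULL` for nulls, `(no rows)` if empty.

Engineering | 2016.8 ; Sales | 2015.5 ; Finance | 2019 ; Sales | 2018.25

Join each employees row to its departments via dept_id.
Group joined rows by departments.id; compute ROUND(AVG(m.hire_year), 2) per group.
  1: ids {7, 9, 22, 26, 36} → ROUND(AVG(m.hire_year), 2)=2016.8
  6: ids {11, 31} → ROUND(AVG(m.hire_year), 2)=2015.5
  7: ids {8} → ROUND(AVG(m.hire_year), 2)=2019
  9: ids {6, 21, 23, 25} → ROUND(AVG(m.hire_year), 2)=2018.25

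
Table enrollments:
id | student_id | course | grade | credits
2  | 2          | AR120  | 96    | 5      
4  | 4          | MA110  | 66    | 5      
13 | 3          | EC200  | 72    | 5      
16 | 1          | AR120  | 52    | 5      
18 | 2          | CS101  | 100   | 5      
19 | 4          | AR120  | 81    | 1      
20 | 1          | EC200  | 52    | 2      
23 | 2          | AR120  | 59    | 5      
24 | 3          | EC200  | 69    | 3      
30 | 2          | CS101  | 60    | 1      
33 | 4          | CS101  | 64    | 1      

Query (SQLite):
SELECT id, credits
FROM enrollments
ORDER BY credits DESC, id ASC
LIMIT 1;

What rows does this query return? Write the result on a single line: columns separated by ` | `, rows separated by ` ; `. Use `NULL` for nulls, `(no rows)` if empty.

2 | 5

Sort by credits desc, tiebreak id asc: (5, id=2), (5, id=4), (5, id=13), (5, id=16) …. Take first 1.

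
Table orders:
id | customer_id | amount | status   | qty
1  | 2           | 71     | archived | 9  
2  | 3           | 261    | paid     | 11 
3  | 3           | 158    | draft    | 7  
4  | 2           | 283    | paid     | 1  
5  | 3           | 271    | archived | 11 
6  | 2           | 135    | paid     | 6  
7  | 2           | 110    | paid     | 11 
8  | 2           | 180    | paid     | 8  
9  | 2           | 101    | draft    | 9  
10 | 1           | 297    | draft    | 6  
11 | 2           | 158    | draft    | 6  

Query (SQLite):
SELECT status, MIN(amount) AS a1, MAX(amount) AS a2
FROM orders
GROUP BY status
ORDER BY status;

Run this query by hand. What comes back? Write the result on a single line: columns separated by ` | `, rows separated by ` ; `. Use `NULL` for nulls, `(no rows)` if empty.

archived | 71 | 271 ; draft | 101 | 297 ; paid | 110 | 283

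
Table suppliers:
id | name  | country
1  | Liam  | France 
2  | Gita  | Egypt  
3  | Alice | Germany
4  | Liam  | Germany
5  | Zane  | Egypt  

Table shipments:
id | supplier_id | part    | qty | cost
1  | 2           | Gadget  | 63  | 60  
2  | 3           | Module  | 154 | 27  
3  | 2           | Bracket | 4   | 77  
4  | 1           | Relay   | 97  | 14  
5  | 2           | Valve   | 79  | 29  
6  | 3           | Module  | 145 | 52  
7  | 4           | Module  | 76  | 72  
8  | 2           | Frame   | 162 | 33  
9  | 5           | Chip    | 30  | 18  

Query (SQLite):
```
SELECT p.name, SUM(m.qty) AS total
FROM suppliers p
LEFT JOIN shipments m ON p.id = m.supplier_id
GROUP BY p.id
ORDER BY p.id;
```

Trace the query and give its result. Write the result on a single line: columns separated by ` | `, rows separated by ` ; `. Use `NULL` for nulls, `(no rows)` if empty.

Liam | 97 ; Gita | 308 ; Alice | 299 ; Liam | 76 ; Zane | 30

LEFT JOIN keeps every suppliers row; unmatched ones get NULL for shipments columns.
Group by suppliers.id and compute SUM(m.qty). SUM over an all-NULL group is NULL.
  1: ids {4} → SUM(m.qty)=97
  2: ids {1, 3, 5, 8} → SUM(m.qty)=308
  3: ids {2, 6} → SUM(m.qty)=299
  4: ids {7} → SUM(m.qty)=76
  5: ids {9} → SUM(m.qty)=30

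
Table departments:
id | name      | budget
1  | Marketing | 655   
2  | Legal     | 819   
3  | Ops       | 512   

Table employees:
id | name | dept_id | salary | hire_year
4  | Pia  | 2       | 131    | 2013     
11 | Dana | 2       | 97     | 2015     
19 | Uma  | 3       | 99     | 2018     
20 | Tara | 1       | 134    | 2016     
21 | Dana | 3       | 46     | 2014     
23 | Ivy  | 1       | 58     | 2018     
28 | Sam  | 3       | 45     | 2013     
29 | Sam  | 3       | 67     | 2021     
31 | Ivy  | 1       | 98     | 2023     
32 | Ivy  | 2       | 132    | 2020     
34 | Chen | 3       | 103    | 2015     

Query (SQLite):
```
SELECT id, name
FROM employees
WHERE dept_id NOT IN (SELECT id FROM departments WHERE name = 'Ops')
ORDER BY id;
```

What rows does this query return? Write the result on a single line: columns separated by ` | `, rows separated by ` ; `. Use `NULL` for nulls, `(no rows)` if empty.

Inner query: departments.id where name = 'Ops'.
Outer: keep employees rows whose dept_id is not in that set.
Inner query → {3}

4 | Pia ; 11 | Dana ; 20 | Tara ; 23 | Ivy ; 31 | Ivy ; 32 | Ivy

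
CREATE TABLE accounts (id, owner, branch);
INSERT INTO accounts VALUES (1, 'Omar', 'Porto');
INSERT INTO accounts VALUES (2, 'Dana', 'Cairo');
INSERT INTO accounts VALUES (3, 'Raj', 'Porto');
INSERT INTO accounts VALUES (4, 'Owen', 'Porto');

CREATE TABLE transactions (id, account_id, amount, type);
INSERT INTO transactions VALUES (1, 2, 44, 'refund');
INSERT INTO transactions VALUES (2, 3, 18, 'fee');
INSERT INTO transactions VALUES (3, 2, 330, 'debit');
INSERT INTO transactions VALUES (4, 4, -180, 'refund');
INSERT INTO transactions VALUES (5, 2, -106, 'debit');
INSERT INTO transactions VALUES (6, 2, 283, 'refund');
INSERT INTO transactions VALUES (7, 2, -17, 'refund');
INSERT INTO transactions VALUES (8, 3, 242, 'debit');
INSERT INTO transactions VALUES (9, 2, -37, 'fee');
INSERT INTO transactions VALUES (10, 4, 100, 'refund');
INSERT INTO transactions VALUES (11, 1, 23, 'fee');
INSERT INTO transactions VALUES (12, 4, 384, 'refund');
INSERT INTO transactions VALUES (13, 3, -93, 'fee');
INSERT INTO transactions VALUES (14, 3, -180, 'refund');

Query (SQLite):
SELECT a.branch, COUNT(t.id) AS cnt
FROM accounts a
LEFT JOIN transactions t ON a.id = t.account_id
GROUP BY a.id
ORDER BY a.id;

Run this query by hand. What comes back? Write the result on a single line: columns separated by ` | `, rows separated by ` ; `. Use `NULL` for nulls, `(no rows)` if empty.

Porto | 1 ; Cairo | 6 ; Porto | 4 ; Porto | 3

LEFT JOIN keeps every accounts row; unmatched ones get NULL for transactions columns.
Group by accounts.id and compute COUNT(t.id). COUNT(col) of an all-NULL group is 0.
  1: ids {11} → COUNT(t.id)=1
  2: ids {1, 3, 5, 6, 7, 9} → COUNT(t.id)=6
  3: ids {2, 8, 13, 14} → COUNT(t.id)=4
  4: ids {4, 10, 12} → COUNT(t.id)=3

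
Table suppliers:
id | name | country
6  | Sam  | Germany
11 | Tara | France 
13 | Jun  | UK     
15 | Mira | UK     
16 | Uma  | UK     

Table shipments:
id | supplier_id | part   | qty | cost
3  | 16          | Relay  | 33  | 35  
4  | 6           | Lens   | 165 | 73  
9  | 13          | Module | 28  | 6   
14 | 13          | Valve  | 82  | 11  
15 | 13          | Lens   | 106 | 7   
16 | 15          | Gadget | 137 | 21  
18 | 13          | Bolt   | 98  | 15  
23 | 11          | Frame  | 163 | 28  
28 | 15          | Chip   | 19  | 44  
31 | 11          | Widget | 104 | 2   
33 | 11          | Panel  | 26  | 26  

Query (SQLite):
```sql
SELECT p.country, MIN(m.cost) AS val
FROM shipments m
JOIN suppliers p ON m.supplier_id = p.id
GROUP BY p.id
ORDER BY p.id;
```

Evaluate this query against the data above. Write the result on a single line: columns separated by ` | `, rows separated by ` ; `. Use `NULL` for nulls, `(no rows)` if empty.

Germany | 73 ; France | 2 ; UK | 6 ; UK | 21 ; UK | 35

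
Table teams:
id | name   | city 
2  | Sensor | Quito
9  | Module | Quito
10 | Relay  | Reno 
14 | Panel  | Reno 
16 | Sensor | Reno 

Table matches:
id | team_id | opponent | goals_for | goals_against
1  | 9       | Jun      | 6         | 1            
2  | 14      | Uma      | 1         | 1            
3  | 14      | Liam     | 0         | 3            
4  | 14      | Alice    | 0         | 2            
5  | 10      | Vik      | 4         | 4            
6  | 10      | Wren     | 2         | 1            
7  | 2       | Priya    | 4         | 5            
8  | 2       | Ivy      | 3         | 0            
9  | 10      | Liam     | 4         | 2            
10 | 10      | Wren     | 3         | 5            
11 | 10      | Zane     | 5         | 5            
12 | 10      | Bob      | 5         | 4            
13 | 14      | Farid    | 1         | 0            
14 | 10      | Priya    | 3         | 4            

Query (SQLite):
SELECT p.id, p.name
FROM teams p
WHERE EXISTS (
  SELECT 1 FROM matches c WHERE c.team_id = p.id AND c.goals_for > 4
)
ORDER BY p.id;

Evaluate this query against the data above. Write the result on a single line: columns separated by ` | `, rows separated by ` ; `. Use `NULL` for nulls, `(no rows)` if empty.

9 | Module ; 10 | Relay

For each teams row, check whether any matches with matching team_id has goals_for > 4.
Keep rows where that is true.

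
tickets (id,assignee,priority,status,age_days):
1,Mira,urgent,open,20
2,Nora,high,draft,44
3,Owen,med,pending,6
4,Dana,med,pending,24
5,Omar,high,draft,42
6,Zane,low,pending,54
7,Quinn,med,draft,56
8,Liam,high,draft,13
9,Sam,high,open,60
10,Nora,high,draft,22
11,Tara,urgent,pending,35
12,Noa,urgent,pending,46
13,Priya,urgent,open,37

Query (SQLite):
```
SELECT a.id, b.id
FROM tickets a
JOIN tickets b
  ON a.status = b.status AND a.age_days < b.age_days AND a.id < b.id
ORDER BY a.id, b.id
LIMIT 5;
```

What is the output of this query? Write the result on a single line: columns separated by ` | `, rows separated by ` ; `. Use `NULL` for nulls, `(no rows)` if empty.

Pairs (a,b) with same status, a.age_days < b.age_days, a.id < b.id.
status groups: draft:{2,5,7,8,10} open:{1,9,13} pending:{3,4,6,11,12}
Ordered by (a.id, b.id); first 5.

1 | 9 ; 1 | 13 ; 2 | 7 ; 3 | 4 ; 3 | 6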